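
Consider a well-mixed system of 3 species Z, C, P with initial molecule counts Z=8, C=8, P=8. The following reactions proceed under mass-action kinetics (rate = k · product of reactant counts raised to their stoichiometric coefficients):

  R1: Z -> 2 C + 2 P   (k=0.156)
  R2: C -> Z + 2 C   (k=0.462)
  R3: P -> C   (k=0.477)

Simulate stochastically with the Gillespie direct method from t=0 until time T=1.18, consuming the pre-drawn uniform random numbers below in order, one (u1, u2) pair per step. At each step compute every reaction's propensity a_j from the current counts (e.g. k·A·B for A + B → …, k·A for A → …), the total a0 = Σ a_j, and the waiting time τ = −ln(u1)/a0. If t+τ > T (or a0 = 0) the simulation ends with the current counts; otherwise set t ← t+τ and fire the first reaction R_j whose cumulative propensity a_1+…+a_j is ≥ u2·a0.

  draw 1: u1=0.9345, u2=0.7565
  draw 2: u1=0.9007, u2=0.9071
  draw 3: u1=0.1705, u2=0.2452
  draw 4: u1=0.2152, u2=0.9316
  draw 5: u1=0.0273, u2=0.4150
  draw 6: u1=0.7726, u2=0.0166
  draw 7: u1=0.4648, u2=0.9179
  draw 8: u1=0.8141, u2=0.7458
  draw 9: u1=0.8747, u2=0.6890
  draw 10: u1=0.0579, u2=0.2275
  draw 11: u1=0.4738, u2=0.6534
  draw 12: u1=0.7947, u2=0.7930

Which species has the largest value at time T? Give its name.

Dominant species at T: C

t=0.000: Z=8 C=8 P=8
Draw 1: a1=1.248, a2=3.696, a3=3.816, a0=8.760; τ=−ln(0.9345)/8.760=0.008 → t=0.008; u2·a0=0.7565·8.760=6.627; a1+a2=4.944 < 6.627 ≤ a1+…+a3=8.760 → R3 fires; Z=8 C=9 P=7
Draw 2: a1=1.248, a2=4.158, a3=3.339, a0=8.745; τ=−ln(0.9007)/8.745=0.012 → t=0.020; u2·a0=0.9071·8.745=7.933; a1+a2=5.406 < 7.933 ≤ a1+…+a3=8.745 → R3 fires; Z=8 C=10 P=6
Draw 3: a1=1.248, a2=4.620, a3=2.862, a0=8.730; τ=−ln(0.1705)/8.730=0.203 → t=0.222; u2·a0=0.2452·8.730=2.141; a1=1.248 < 2.141 ≤ a1+a2=5.868 → R2 fires; Z=9 C=11 P=6
Draw 4: a1=1.404, a2=5.082, a3=2.862, a0=9.348; τ=−ln(0.2152)/9.348=0.164 → t=0.387; u2·a0=0.9316·9.348=8.709; a1+a2=6.486 < 8.709 ≤ a1+…+a3=9.348 → R3 fires; Z=9 C=12 P=5
Draw 5: a1=1.404, a2=5.544, a3=2.385, a0=9.333; τ=−ln(0.0273)/9.333=0.386 → t=0.772; u2·a0=0.4150·9.333=3.873; a1=1.404 < 3.873 ≤ a1+a2=6.948 → R2 fires; Z=10 C=13 P=5
Draw 6: a1=1.560, a2=6.006, a3=2.385, a0=9.951; τ=−ln(0.7726)/9.951=0.026 → t=0.798; u2·a0=0.0166·9.951=0.165 ≤ a1=1.560 → R1 fires; Z=9 C=15 P=7
Draw 7: a1=1.404, a2=6.930, a3=3.339, a0=11.673; τ=−ln(0.4648)/11.673=0.066 → t=0.864; u2·a0=0.9179·11.673=10.715; a1+a2=8.334 < 10.715 ≤ a1+…+a3=11.673 → R3 fires; Z=9 C=16 P=6
Draw 8: a1=1.404, a2=7.392, a3=2.862, a0=11.658; τ=−ln(0.8141)/11.658=0.018 → t=0.882; u2·a0=0.7458·11.658=8.695; a1=1.404 < 8.695 ≤ a1+a2=8.796 → R2 fires; Z=10 C=17 P=6
Draw 9: a1=1.560, a2=7.854, a3=2.862, a0=12.276; τ=−ln(0.8747)/12.276=0.011 → t=0.893; u2·a0=0.6890·12.276=8.458; a1=1.560 < 8.458 ≤ a1+a2=9.414 → R2 fires; Z=11 C=18 P=6
Draw 10: a1=1.716, a2=8.316, a3=2.862, a0=12.894; τ=−ln(0.0579)/12.894=0.221 → t=1.114; u2·a0=0.2275·12.894=2.933; a1=1.716 < 2.933 ≤ a1+a2=10.032 → R2 fires; Z=12 C=19 P=6
Draw 11: a1=1.872, a2=8.778, a3=2.862, a0=13.512; τ=−ln(0.4738)/13.512=0.055 → t=1.169; u2·a0=0.6534·13.512=8.829; a1=1.872 < 8.829 ≤ a1+a2=10.650 → R2 fires; Z=13 C=20 P=6
Draw 12: a1=2.028, a2=9.240, a3=2.862, a0=14.130; τ=−ln(0.7947)/14.130=0.016 → t=1.185 > T=1.18: stop.
At T=1.18: Z=13 C=20 P=6; the largest is C.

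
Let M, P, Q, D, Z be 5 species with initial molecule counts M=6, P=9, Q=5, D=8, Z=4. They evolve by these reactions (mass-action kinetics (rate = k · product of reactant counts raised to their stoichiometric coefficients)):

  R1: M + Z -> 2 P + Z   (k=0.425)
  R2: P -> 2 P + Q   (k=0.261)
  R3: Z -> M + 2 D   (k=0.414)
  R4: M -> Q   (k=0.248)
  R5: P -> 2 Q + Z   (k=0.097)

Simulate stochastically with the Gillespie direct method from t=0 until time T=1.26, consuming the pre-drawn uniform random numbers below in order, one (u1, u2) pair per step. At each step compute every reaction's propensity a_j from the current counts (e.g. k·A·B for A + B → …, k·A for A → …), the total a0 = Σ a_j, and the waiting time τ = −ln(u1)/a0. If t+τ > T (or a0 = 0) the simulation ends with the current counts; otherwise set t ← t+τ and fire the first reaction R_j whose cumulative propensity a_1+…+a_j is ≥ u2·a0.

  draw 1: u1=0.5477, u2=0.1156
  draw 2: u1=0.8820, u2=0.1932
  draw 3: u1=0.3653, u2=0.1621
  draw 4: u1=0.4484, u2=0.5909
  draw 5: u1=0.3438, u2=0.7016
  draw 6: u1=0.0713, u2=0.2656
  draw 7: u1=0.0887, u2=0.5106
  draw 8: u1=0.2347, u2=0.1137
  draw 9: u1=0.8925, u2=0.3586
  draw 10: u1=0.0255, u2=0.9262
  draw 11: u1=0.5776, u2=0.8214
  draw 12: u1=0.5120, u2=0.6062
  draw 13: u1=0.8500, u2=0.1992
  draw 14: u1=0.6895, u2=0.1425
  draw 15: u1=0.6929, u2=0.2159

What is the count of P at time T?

t=0.000: M=6 P=9 Q=5 D=8 Z=4
Draw 1: a1=10.200, a2=2.349, a3=1.656, a4=1.488, a5=0.873, a0=16.566; τ=−ln(0.5477)/16.566=0.036 → t=0.036; u2·a0=0.1156·16.566=1.915 ≤ a1=10.200 → R1 fires; M=5 P=11 Q=5 D=8 Z=4
Draw 2: a1=8.500, a2=2.871, a3=1.656, a4=1.240, a5=1.067, a0=15.334; τ=−ln(0.8820)/15.334=0.008 → t=0.045; u2·a0=0.1932·15.334=2.963 ≤ a1=8.500 → R1 fires; M=4 P=13 Q=5 D=8 Z=4
Draw 3: a1=6.800, a2=3.393, a3=1.656, a4=0.992, a5=1.261, a0=14.102; τ=−ln(0.3653)/14.102=0.071 → t=0.116; u2·a0=0.1621·14.102=2.286 ≤ a1=6.800 → R1 fires; M=3 P=15 Q=5 D=8 Z=4
Draw 4: a1=5.100, a2=3.915, a3=1.656, a4=0.744, a5=1.455, a0=12.870; τ=−ln(0.4484)/12.870=0.062 → t=0.178; u2·a0=0.5909·12.870=7.605; a1=5.100 < 7.605 ≤ a1+a2=9.015 → R2 fires; M=3 P=16 Q=6 D=8 Z=4
Draw 5: a1=5.100, a2=4.176, a3=1.656, a4=0.744, a5=1.552, a0=13.228; τ=−ln(0.3438)/13.228=0.081 → t=0.259; u2·a0=0.7016·13.228=9.281; a1+a2=9.276 < 9.281 ≤ a1+…+a3=10.932 → R3 fires; M=4 P=16 Q=6 D=10 Z=3
Draw 6: a1=5.100, a2=4.176, a3=1.242, a4=0.992, a5=1.552, a0=13.062; τ=−ln(0.0713)/13.062=0.202 → t=0.461; u2·a0=0.2656·13.062=3.469 ≤ a1=5.100 → R1 fires; M=3 P=18 Q=6 D=10 Z=3
Draw 7: a1=3.825, a2=4.698, a3=1.242, a4=0.744, a5=1.746, a0=12.255; τ=−ln(0.0887)/12.255=0.198 → t=0.659; u2·a0=0.5106·12.255=6.257; a1=3.825 < 6.257 ≤ a1+a2=8.523 → R2 fires; M=3 P=19 Q=7 D=10 Z=3
Draw 8: a1=3.825, a2=4.959, a3=1.242, a4=0.744, a5=1.843, a0=12.613; τ=−ln(0.2347)/12.613=0.115 → t=0.774; u2·a0=0.1137·12.613=1.434 ≤ a1=3.825 → R1 fires; M=2 P=21 Q=7 D=10 Z=3
Draw 9: a1=2.550, a2=5.481, a3=1.242, a4=0.496, a5=2.037, a0=11.806; τ=−ln(0.8925)/11.806=0.010 → t=0.783; u2·a0=0.3586·11.806=4.234; a1=2.550 < 4.234 ≤ a1+a2=8.031 → R2 fires; M=2 P=22 Q=8 D=10 Z=3
Draw 10: a1=2.550, a2=5.742, a3=1.242, a4=0.496, a5=2.134, a0=12.164; τ=−ln(0.0255)/12.164=0.302 → t=1.085; u2·a0=0.9262·12.164=11.266; a1+…+a4=10.030 < 11.266 ≤ a1+…+a5=12.164 → R5 fires; M=2 P=21 Q=10 D=10 Z=4
Draw 11: a1=3.400, a2=5.481, a3=1.656, a4=0.496, a5=2.037, a0=13.070; τ=−ln(0.5776)/13.070=0.042 → t=1.127; u2·a0=0.8214·13.070=10.736; a1+…+a3=10.537 < 10.736 ≤ a1+…+a4=11.033 → R4 fires; M=1 P=21 Q=11 D=10 Z=4
Draw 12: a1=1.700, a2=5.481, a3=1.656, a4=0.248, a5=2.037, a0=11.122; τ=−ln(0.5120)/11.122=0.060 → t=1.187; u2·a0=0.6062·11.122=6.742; a1=1.700 < 6.742 ≤ a1+a2=7.181 → R2 fires; M=1 P=22 Q=12 D=10 Z=4
Draw 13: a1=1.700, a2=5.742, a3=1.656, a4=0.248, a5=2.134, a0=11.480; τ=−ln(0.8500)/11.480=0.014 → t=1.201; u2·a0=0.1992·11.480=2.287; a1=1.700 < 2.287 ≤ a1+a2=7.442 → R2 fires; M=1 P=23 Q=13 D=10 Z=4
Draw 14: a1=1.700, a2=6.003, a3=1.656, a4=0.248, a5=2.231, a0=11.838; τ=−ln(0.6895)/11.838=0.031 → t=1.233; u2·a0=0.1425·11.838=1.687 ≤ a1=1.700 → R1 fires; M=0 P=25 Q=13 D=10 Z=4
Draw 15: a1=0.000, a2=6.525, a3=1.656, a4=0.000, a5=2.425, a0=10.606; τ=−ln(0.6929)/10.606=0.035 → t=1.267 > T=1.26: stop.
Read off P at T=1.26: 25

P at T = 25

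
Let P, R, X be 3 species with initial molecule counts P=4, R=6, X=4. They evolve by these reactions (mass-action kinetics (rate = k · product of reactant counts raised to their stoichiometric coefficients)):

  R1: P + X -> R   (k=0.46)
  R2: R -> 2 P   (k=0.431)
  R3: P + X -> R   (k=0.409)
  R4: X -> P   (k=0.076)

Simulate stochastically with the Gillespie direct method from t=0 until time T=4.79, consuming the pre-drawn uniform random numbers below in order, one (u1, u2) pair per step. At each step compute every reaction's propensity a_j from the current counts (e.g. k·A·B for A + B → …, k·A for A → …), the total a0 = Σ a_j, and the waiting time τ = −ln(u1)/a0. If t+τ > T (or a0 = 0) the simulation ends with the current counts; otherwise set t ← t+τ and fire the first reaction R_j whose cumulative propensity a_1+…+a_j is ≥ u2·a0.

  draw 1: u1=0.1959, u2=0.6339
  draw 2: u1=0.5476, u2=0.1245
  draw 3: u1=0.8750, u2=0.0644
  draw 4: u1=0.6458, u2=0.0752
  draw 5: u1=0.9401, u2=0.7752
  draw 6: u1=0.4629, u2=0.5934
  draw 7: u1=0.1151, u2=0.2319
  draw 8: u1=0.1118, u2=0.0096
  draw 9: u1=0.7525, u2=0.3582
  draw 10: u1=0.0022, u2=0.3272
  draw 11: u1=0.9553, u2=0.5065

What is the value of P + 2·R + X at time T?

Value at T = 20

Check how each reaction changes W = P + 2·R + X (weight of products minus weight of reactants):
R1: P + X -> R: (2·1) − (1·1 + 1·1) = 2 − 2 = 0
R2: R -> 2 P: (1·2) − (2·1) = 2 − 2 = 0
R3: P + X -> R: (2·1) − (1·1 + 1·1) = 2 − 2 = 0
R4: X -> P: (1·1) − (1·1) = 1 − 1 = 0
Every reaction leaves W unchanged, so W is conserved and no simulation is needed: W(T) = W(0) = 4 + 2·6 + 4 = 20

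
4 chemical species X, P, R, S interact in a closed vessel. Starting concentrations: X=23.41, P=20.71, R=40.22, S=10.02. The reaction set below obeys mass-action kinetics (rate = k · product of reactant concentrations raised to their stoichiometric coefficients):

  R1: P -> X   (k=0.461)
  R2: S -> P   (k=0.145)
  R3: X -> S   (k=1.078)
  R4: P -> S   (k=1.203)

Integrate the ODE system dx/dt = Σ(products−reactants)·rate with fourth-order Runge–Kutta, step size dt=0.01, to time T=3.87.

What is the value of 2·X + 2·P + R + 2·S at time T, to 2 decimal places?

Check how each reaction changes W = 2·X + 2·P + R + 2·S (weight of products minus weight of reactants):
R1: P -> X: (2·1) − (2·1) = 2 − 2 = 0
R2: S -> P: (2·1) − (2·1) = 2 − 2 = 0
R3: X -> S: (2·1) − (2·1) = 2 − 2 = 0
R4: P -> S: (2·1) − (2·1) = 2 − 2 = 0
Every reaction leaves W unchanged, so W is conserved and no simulation is needed: W(T) = W(0) = 2·23.41 + 2·20.71 + 40.22 + 2·10.02 = 148.50

Value at T = 148.50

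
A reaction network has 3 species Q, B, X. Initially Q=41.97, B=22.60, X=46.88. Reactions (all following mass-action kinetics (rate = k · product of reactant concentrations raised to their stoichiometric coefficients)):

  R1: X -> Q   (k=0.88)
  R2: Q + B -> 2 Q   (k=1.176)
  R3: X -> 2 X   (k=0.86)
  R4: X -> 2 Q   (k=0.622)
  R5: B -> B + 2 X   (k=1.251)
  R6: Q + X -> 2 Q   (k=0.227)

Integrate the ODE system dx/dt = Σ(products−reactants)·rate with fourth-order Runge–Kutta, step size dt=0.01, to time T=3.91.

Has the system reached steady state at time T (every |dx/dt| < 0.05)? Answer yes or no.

RK4 with dt=0.01: 391 steps to T=3.91. Trajectory (selected grid times):
t=0.00: Q=41.97 B=22.60 X=46.88
t=0.43: Q=115.95 B=0.00 X=0.00
t=0.87: Q=115.95 B=0.00 X=0.00
t=1.30: Q=115.95 B=0.00 X=0.00
t=1.74: Q=115.95 B=0.00 X=0.00
t=2.17: Q=115.95 B=0.00 X=0.00
t=2.61: Q=115.95 B=0.00 X=0.00
t=3.04: Q=115.95 B=0.00 X=0.00
t=3.48: Q=115.95 B=0.00 X=0.00
t=3.91: Q=115.95 B=0.00 X=0.00
Rates at T: R1=0.0000, R2=0.0000, R3=0.0000, R4=0.0000, R5=0.0000, R6=0.0000
dx/dt at T (Σ net stoichiometry × rate): Q=+0.0000, B=-0.0000, X=-0.0000
Largest |dx/dt| is |+0.0000| (Q) < 0.05 → steady.

Steady state at T: yes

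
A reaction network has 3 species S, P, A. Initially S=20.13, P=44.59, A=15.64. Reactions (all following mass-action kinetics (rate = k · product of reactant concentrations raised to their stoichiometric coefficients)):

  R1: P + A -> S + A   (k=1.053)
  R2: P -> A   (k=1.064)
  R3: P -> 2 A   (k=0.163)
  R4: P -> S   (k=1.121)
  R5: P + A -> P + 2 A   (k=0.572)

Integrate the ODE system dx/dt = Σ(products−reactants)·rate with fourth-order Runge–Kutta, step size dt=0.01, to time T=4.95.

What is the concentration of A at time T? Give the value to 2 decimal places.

RK4 with dt=0.01: 495 steps to T=4.95. Trajectory (selected grid times):
t=0.00: S=20.13 P=44.59 A=15.64
t=0.55: S=62.89 P=0.00 A=40.03
t=1.10: S=62.89 P=0.00 A=40.03
t=1.65: S=62.89 P=0.00 A=40.03
t=2.20: S=62.89 P=0.00 A=40.03
t=2.75: S=62.89 P=0.00 A=40.03
t=3.30: S=62.89 P=0.00 A=40.03
t=3.85: S=62.89 P=0.00 A=40.03
t=4.40: S=62.89 P=0.00 A=40.03
t=4.95: S=62.89 P=0.00 A=40.03
Read off A at T=4.95: 40.03

A at T = 40.03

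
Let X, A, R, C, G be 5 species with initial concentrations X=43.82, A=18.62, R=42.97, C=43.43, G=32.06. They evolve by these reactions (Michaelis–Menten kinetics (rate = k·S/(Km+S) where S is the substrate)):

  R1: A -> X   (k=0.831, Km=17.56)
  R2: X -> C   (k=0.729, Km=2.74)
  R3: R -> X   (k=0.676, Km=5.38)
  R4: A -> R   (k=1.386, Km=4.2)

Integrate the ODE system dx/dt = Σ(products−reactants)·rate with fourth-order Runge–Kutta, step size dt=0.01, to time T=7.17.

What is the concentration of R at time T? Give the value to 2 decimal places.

R at T = 46.14

RK4 with dt=0.01: 717 steps to T=7.17. Trajectory (selected grid times):
t=0.00: X=43.82 A=18.62 R=42.97 C=43.43 G=32.06
t=0.80: X=44.09 A=17.38 R=43.39 C=43.98 G=32.06
t=1.59: X=44.34 A=16.19 R=43.79 C=44.52 G=32.06
t=2.39: X=44.59 A=15.00 R=44.18 C=45.07 G=32.06
t=3.19: X=44.82 A=13.84 R=44.56 C=45.62 G=32.06
t=3.98: X=45.04 A=12.73 R=44.91 C=46.16 G=32.06
t=4.78: X=45.24 A=11.63 R=45.25 C=46.71 G=32.06
t=5.58: X=45.43 A=10.57 R=45.57 C=47.26 G=32.06
t=6.37: X=45.61 A=9.56 R=45.87 C=47.81 G=32.06
t=7.17: X=45.77 A=8.58 R=46.14 C=48.36 G=32.06
Read off R at T=7.17: 46.14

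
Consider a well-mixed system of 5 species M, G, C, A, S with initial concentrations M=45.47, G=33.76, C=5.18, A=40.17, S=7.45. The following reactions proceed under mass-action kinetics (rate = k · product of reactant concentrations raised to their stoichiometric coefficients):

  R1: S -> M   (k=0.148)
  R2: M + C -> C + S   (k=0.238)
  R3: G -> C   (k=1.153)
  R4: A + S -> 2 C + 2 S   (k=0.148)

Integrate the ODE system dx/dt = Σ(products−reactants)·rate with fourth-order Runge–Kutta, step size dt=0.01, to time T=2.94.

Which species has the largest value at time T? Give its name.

Dominant species at T: C

RK4 with dt=0.01: 294 steps to T=2.94. Trajectory (selected grid times):
t=0.00: M=45.47 G=33.76 C=5.18 A=40.17 S=7.45
t=0.33: M=1.68 G=23.08 C=89.33 A=3.44 S=87.98
t=0.65: M=0.56 G=15.96 C=103.23 A=0.04 S=92.48
t=0.98: M=0.53 G=10.91 C=108.37 A=0.00 S=92.56
t=1.31: M=0.52 G=7.45 C=111.83 A=0.00 S=92.57
t=1.63: M=0.51 G=5.15 C=114.13 A=0.00 S=92.58
t=1.96: M=0.50 G=3.52 C=115.76 A=0.00 S=92.59
t=2.29: M=0.49 G=2.41 C=116.87 A=0.00 S=92.60
t=2.61: M=0.49 G=1.67 C=117.61 A=0.00 S=92.60
t=2.94: M=0.49 G=1.14 C=118.14 A=0.00 S=92.60
At T=2.94: M=0.49 G=1.14 C=118.14 A=0.00 S=92.60; the largest is C.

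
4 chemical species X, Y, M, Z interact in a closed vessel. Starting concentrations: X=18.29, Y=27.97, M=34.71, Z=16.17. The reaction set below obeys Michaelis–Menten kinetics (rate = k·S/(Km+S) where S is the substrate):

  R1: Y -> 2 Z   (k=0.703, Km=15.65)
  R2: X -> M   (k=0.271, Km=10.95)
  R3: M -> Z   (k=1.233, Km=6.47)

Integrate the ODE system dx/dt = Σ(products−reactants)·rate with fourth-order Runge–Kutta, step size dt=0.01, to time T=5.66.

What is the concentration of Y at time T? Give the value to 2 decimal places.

Y at T = 25.46

RK4 with dt=0.01: 566 steps to T=5.66. Trajectory (selected grid times):
t=0.00: X=18.29 Y=27.97 M=34.71 Z=16.17
t=0.63: X=18.18 Y=27.69 M=34.16 Z=17.39
t=1.26: X=18.08 Y=27.40 M=33.62 Z=18.61
t=1.89: X=17.97 Y=27.12 M=33.07 Z=19.82
t=2.52: X=17.86 Y=26.84 M=32.53 Z=21.03
t=3.14: X=17.76 Y=26.57 M=32.00 Z=22.22
t=3.77: X=17.66 Y=26.29 M=31.46 Z=23.42
t=4.40: X=17.55 Y=26.01 M=30.92 Z=24.62
t=5.03: X=17.44 Y=25.74 M=30.38 Z=25.81
t=5.66: X=17.34 Y=25.46 M=29.85 Z=27.00
Read off Y at T=5.66: 25.46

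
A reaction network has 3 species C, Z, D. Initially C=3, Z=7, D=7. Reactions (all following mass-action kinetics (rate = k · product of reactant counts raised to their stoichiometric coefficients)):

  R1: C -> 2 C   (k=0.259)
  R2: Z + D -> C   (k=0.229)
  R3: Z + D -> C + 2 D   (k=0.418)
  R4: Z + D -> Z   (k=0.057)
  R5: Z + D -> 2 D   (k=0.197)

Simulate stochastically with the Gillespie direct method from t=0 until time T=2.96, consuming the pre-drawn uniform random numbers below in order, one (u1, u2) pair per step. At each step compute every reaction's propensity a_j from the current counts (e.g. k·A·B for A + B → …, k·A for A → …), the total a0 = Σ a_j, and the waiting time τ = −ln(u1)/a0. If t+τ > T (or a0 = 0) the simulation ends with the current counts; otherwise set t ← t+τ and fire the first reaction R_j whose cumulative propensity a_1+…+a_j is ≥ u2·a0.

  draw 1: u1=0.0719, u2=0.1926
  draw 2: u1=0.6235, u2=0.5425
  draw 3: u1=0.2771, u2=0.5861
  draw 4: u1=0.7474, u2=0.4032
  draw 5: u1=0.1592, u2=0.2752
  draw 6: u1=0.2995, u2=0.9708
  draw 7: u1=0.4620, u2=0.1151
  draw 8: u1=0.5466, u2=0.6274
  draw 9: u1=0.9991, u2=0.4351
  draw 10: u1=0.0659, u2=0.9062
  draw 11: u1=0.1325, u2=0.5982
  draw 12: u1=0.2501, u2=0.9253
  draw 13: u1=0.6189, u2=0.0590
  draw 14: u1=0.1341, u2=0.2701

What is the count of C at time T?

t=0.000: C=3 Z=7 D=7
Draw 1: a1=0.777, a2=11.221, a3=20.482, a4=2.793, a5=9.653, a0=44.926; τ=−ln(0.0719)/44.926=0.059 → t=0.059; u2·a0=0.1926·44.926=8.653; a1=0.777 < 8.653 ≤ a1+a2=11.998 → R2 fires; C=4 Z=6 D=6
Draw 2: a1=1.036, a2=8.244, a3=15.048, a4=2.052, a5=7.092, a0=33.472; τ=−ln(0.6235)/33.472=0.014 → t=0.073; u2·a0=0.5425·33.472=18.159; a1+a2=9.280 < 18.159 ≤ a1+…+a3=24.328 → R3 fires; C=5 Z=5 D=7
Draw 3: a1=1.295, a2=8.015, a3=14.630, a4=1.995, a5=6.895, a0=32.830; τ=−ln(0.2771)/32.830=0.039 → t=0.112; u2·a0=0.5861·32.830=19.242; a1+a2=9.310 < 19.242 ≤ a1+…+a3=23.940 → R3 fires; C=6 Z=4 D=8
Draw 4: a1=1.554, a2=7.328, a3=13.376, a4=1.824, a5=6.304, a0=30.386; τ=−ln(0.7474)/30.386=0.010 → t=0.121; u2·a0=0.4032·30.386=12.252; a1+a2=8.882 < 12.252 ≤ a1+…+a3=22.258 → R3 fires; C=7 Z=3 D=9
Draw 5: a1=1.813, a2=6.183, a3=11.286, a4=1.539, a5=5.319, a0=26.140; τ=−ln(0.1592)/26.140=0.070 → t=0.192; u2·a0=0.2752·26.140=7.194; a1=1.813 < 7.194 ≤ a1+a2=7.996 → R2 fires; C=8 Z=2 D=8
Draw 6: a1=2.072, a2=3.664, a3=6.688, a4=0.912, a5=3.152, a0=16.488; τ=−ln(0.2995)/16.488=0.073 → t=0.265; u2·a0=0.9708·16.488=16.007; a1+…+a4=13.336 < 16.007 ≤ a1+…+a5=16.488 → R5 fires; C=8 Z=1 D=9
Draw 7: a1=2.072, a2=2.061, a3=3.762, a4=0.513, a5=1.773, a0=10.181; τ=−ln(0.4620)/10.181=0.076 → t=0.341; u2·a0=0.1151·10.181=1.172 ≤ a1=2.072 → R1 fires; C=9 Z=1 D=9
Draw 8: a1=2.331, a2=2.061, a3=3.762, a4=0.513, a5=1.773, a0=10.440; τ=−ln(0.5466)/10.440=0.058 → t=0.399; u2·a0=0.6274·10.440=6.550; a1+a2=4.392 < 6.550 ≤ a1+…+a3=8.154 → R3 fires; C=10 Z=0 D=10
Draw 9: a1=2.590, a2=0.000, a3=0.000, a4=0.000, a5=0.000, a0=2.590; τ=−ln(0.9991)/2.590=0.000 → t=0.399; u2·a0=0.4351·2.590=1.127 ≤ a1=2.590 → R1 fires; C=11 Z=0 D=10
Draw 10: a1=2.849, a2=0.000, a3=0.000, a4=0.000, a5=0.000, a0=2.849; τ=−ln(0.0659)/2.849=0.955 → t=1.353; u2·a0=0.9062·2.849=2.582 ≤ a1=2.849 → R1 fires; C=12 Z=0 D=10
Draw 11: a1=3.108, a2=0.000, a3=0.000, a4=0.000, a5=0.000, a0=3.108; τ=−ln(0.1325)/3.108=0.650 → t=2.004; u2·a0=0.5982·3.108=1.859 ≤ a1=3.108 → R1 fires; C=13 Z=0 D=10
Draw 12: a1=3.367, a2=0.000, a3=0.000, a4=0.000, a5=0.000, a0=3.367; τ=−ln(0.2501)/3.367=0.412 → t=2.415; u2·a0=0.9253·3.367=3.115 ≤ a1=3.367 → R1 fires; C=14 Z=0 D=10
Draw 13: a1=3.626, a2=0.000, a3=0.000, a4=0.000, a5=0.000, a0=3.626; τ=−ln(0.6189)/3.626=0.132 → t=2.548; u2·a0=0.0590·3.626=0.214 ≤ a1=3.626 → R1 fires; C=15 Z=0 D=10
Draw 14: a1=3.885, a2=0.000, a3=0.000, a4=0.000, a5=0.000, a0=3.885; τ=−ln(0.1341)/3.885=0.517 → t=3.065 > T=2.96: stop.
Read off C at T=2.96: 15

C at T = 15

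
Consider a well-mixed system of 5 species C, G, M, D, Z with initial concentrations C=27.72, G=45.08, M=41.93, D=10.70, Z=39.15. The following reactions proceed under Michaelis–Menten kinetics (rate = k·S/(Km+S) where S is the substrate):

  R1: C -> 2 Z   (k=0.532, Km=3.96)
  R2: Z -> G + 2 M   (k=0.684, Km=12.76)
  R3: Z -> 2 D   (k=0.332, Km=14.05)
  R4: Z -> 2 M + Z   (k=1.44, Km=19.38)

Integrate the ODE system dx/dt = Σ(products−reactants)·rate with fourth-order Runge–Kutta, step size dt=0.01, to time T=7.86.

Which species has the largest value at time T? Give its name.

RK4 with dt=0.01: 786 steps to T=7.86. Trajectory (selected grid times):
t=0.00: C=27.72 G=45.08 M=41.93 D=10.70 Z=39.15
t=0.87: C=27.32 G=45.53 M=44.51 D=11.13 Z=39.30
t=1.75: C=26.91 G=45.98 M=47.11 D=11.56 Z=39.44
t=2.62: C=26.50 G=46.43 M=49.69 D=11.98 Z=39.59
t=3.49: C=26.10 G=46.88 M=52.28 D=12.41 Z=39.73
t=4.37: C=25.70 G=47.34 M=54.89 D=12.84 Z=39.87
t=5.24: C=25.29 G=47.79 M=57.48 D=13.27 Z=40.01
t=6.11: C=24.90 G=48.24 M=60.07 D=13.70 Z=40.14
t=6.99: C=24.49 G=48.70 M=62.70 D=14.13 Z=40.27
t=7.86: C=24.09 G=49.15 M=65.29 D=14.56 Z=40.40
At T=7.86: C=24.09 G=49.15 M=65.29 D=14.56 Z=40.40; the largest is M.

Dominant species at T: M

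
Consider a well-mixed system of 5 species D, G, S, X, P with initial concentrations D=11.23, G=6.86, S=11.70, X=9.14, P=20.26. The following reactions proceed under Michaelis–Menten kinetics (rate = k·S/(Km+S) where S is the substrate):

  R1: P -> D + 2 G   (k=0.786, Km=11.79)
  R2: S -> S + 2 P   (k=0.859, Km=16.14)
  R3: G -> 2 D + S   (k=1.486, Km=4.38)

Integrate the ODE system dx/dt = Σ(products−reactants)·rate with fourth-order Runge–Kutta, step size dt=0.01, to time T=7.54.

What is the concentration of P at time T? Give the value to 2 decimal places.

P at T = 22.69

RK4 with dt=0.01: 754 steps to T=7.54. Trajectory (selected grid times):
t=0.00: D=11.23 G=6.86 S=11.70 X=9.14 P=20.26
t=0.84: D=13.17 G=6.93 S=12.46 X=9.14 P=20.46
t=1.68: D=15.13 G=7.01 S=13.23 X=9.14 P=20.68
t=2.51: D=17.06 G=7.08 S=13.99 X=9.14 P=20.92
t=3.35: D=19.03 G=7.15 S=14.76 X=9.14 P=21.17
t=4.19: D=21.01 G=7.23 S=15.54 X=9.14 P=21.45
t=5.03: D=22.99 G=7.30 S=16.32 X=9.14 P=21.74
t=5.86: D=24.96 G=7.38 S=17.09 X=9.14 P=22.04
t=6.70: D=26.96 G=7.45 S=17.87 X=9.14 P=22.36
t=7.54: D=28.97 G=7.53 S=18.66 X=9.14 P=22.69
Read off P at T=7.54: 22.69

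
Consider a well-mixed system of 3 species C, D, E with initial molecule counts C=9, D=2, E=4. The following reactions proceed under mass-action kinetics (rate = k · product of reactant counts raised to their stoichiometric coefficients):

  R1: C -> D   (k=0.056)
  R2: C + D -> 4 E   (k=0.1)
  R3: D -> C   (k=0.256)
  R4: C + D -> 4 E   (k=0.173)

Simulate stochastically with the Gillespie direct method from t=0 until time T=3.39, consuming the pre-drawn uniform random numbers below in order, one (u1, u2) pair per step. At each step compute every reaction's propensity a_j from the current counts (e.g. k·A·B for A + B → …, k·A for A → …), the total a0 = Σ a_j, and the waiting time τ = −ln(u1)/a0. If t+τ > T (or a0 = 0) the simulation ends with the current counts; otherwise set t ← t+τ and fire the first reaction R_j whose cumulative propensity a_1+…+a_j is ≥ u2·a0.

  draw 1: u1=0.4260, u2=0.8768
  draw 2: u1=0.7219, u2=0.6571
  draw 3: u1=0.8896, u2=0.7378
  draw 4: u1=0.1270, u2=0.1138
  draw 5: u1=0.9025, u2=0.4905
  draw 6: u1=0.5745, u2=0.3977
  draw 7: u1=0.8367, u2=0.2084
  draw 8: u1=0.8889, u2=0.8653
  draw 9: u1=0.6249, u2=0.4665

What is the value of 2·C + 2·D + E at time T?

Value at T = 26

Check how each reaction changes W = 2·C + 2·D + E (weight of products minus weight of reactants):
R1: C -> D: (2·1) − (2·1) = 2 − 2 = 0
R2: C + D -> 4 E: (1·4) − (2·1 + 2·1) = 4 − 4 = 0
R3: D -> C: (2·1) − (2·1) = 2 − 2 = 0
R4: C + D -> 4 E: (1·4) − (2·1 + 2·1) = 4 − 4 = 0
Every reaction leaves W unchanged, so W is conserved and no simulation is needed: W(T) = W(0) = 2·9 + 2·2 + 4 = 26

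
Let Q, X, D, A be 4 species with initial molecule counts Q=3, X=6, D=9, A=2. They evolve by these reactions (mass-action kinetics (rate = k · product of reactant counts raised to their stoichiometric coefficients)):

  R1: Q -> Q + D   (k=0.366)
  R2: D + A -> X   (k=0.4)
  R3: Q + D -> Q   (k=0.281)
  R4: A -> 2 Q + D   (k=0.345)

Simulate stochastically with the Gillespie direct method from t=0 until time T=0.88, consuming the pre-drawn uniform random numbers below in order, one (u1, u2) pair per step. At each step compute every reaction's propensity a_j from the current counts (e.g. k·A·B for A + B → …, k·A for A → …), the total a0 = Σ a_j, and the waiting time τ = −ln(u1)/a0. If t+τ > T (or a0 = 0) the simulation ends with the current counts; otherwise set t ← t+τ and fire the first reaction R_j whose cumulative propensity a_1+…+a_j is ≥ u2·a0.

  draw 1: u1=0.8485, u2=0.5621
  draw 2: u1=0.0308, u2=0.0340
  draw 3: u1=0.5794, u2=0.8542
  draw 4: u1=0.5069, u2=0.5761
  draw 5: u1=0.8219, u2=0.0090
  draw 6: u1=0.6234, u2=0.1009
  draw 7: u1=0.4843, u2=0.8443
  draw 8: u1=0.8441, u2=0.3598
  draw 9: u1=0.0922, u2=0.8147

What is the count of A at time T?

t=0.000: Q=3 X=6 D=9 A=2
Draw 1: a1=1.098, a2=7.200, a3=7.587, a4=0.690, a0=16.575; τ=−ln(0.8485)/16.575=0.010 → t=0.010; u2·a0=0.5621·16.575=9.317; a1+a2=8.298 < 9.317 ≤ a1+…+a3=15.885 → R3 fires; Q=3 X=6 D=8 A=2
Draw 2: a1=1.098, a2=6.400, a3=6.744, a4=0.690, a0=14.932; τ=−ln(0.0308)/14.932=0.233 → t=0.243; u2·a0=0.0340·14.932=0.508 ≤ a1=1.098 → R1 fires; Q=3 X=6 D=9 A=2
Draw 3: a1=1.098, a2=7.200, a3=7.587, a4=0.690, a0=16.575; τ=−ln(0.5794)/16.575=0.033 → t=0.276; u2·a0=0.8542·16.575=14.158; a1+a2=8.298 < 14.158 ≤ a1+…+a3=15.885 → R3 fires; Q=3 X=6 D=8 A=2
Draw 4: a1=1.098, a2=6.400, a3=6.744, a4=0.690, a0=14.932; τ=−ln(0.5069)/14.932=0.046 → t=0.321; u2·a0=0.5761·14.932=8.602; a1+a2=7.498 < 8.602 ≤ a1+…+a3=14.242 → R3 fires; Q=3 X=6 D=7 A=2
Draw 5: a1=1.098, a2=5.600, a3=5.901, a4=0.690, a0=13.289; τ=−ln(0.8219)/13.289=0.015 → t=0.336; u2·a0=0.0090·13.289=0.120 ≤ a1=1.098 → R1 fires; Q=3 X=6 D=8 A=2
Draw 6: a1=1.098, a2=6.400, a3=6.744, a4=0.690, a0=14.932; τ=−ln(0.6234)/14.932=0.032 → t=0.368; u2·a0=0.1009·14.932=1.507; a1=1.098 < 1.507 ≤ a1+a2=7.498 → R2 fires; Q=3 X=7 D=7 A=1
Draw 7: a1=1.098, a2=2.800, a3=5.901, a4=0.345, a0=10.144; τ=−ln(0.4843)/10.144=0.071 → t=0.439; u2·a0=0.8443·10.144=8.565; a1+a2=3.898 < 8.565 ≤ a1+…+a3=9.799 → R3 fires; Q=3 X=7 D=6 A=1
Draw 8: a1=1.098, a2=2.400, a3=5.058, a4=0.345, a0=8.901; τ=−ln(0.8441)/8.901=0.019 → t=0.458; u2·a0=0.3598·8.901=3.203; a1=1.098 < 3.203 ≤ a1+a2=3.498 → R2 fires; Q=3 X=8 D=5 A=0
Draw 9: a1=1.098, a2=0.000, a3=4.215, a4=0.000, a0=5.313; τ=−ln(0.0922)/5.313=0.449 → t=0.907 > T=0.88: stop.
Read off A at T=0.88: 0

A at T = 0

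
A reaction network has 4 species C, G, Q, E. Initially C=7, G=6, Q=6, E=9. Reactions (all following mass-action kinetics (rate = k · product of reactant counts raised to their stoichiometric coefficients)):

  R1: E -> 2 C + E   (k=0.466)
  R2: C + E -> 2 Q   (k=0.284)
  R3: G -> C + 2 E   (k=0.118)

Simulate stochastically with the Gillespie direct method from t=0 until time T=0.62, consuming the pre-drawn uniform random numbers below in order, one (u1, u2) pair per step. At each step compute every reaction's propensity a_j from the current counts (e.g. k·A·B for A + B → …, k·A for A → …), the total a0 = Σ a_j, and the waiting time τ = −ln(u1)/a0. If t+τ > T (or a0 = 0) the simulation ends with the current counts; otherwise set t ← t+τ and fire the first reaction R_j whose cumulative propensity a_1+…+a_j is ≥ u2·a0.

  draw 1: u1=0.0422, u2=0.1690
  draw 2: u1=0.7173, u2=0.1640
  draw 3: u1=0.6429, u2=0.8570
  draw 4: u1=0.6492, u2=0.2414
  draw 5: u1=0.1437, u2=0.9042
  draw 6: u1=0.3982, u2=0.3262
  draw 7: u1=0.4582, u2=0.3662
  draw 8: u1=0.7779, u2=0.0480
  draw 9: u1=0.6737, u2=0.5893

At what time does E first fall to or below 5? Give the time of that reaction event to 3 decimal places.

Threshold first reached at t = 0.336

t=0.000: C=7 G=6 Q=6 E=9
Draw 1: a1=4.194, a2=17.892, a3=0.708, a0=22.794; τ=−ln(0.0422)/22.794=0.139 → t=0.139; u2·a0=0.1690·22.794=3.852 ≤ a1=4.194 → R1 fires; C=9 G=6 Q=6 E=9
Draw 2: a1=4.194, a2=23.004, a3=0.708, a0=27.906; τ=−ln(0.7173)/27.906=0.012 → t=0.151; u2·a0=0.1640·27.906=4.577; a1=4.194 < 4.577 ≤ a1+a2=27.198 → R2 fires; C=8 G=6 Q=8 E=8
Draw 3: a1=3.728, a2=18.176, a3=0.708, a0=22.612; τ=−ln(0.6429)/22.612=0.020 → t=0.170; u2·a0=0.8570·22.612=19.378; a1=3.728 < 19.378 ≤ a1+a2=21.904 → R2 fires; C=7 G=6 Q=10 E=7
Draw 4: a1=3.262, a2=13.916, a3=0.708, a0=17.886; τ=−ln(0.6492)/17.886=0.024 → t=0.194; u2·a0=0.2414·17.886=4.318; a1=3.262 < 4.318 ≤ a1+a2=17.178 → R2 fires; C=6 G=6 Q=12 E=6
Draw 5: a1=2.796, a2=10.224, a3=0.708, a0=13.728; τ=−ln(0.1437)/13.728=0.141 → t=0.336; u2·a0=0.9042·13.728=12.413; a1=2.796 < 12.413 ≤ a1+a2=13.020 → R2 fires; C=5 G=6 Q=14 E=5
Draw 6: a1=2.330, a2=7.100, a3=0.708, a0=10.138; τ=−ln(0.3982)/10.138=0.091 → t=0.427; u2·a0=0.3262·10.138=3.307; a1=2.330 < 3.307 ≤ a1+a2=9.430 → R2 fires; C=4 G=6 Q=16 E=4
Draw 7: a1=1.864, a2=4.544, a3=0.708, a0=7.116; τ=−ln(0.4582)/7.116=0.110 → t=0.536; u2·a0=0.3662·7.116=2.606; a1=1.864 < 2.606 ≤ a1+a2=6.408 → R2 fires; C=3 G=6 Q=18 E=3
Draw 8: a1=1.398, a2=2.556, a3=0.708, a0=4.662; τ=−ln(0.7779)/4.662=0.054 → t=0.590; u2·a0=0.0480·4.662=0.224 ≤ a1=1.398 → R1 fires; C=5 G=6 Q=18 E=3
Draw 9: a1=1.398, a2=4.260, a3=0.708, a0=6.366; τ=−ln(0.6737)/6.366=0.062 → t=0.652 > T=0.62: stop.
E first becomes ≤ 5 when it reaches 5 at the event at t=0.336.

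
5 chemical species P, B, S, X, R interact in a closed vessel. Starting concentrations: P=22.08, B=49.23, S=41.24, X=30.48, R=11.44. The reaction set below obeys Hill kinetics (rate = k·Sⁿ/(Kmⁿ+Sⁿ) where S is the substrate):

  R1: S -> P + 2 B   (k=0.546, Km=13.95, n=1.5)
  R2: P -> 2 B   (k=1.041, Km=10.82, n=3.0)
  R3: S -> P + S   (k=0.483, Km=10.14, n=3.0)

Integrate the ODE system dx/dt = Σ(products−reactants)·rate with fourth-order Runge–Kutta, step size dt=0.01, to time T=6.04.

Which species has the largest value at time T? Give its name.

Dominant species at T: B

RK4 with dt=0.01: 604 steps to T=6.04. Trajectory (selected grid times):
t=0.00: P=22.08 B=49.23 S=41.24 X=30.48 R=11.44
t=0.67: P=22.08 B=51.09 S=40.93 X=30.48 R=11.44
t=1.34: P=22.08 B=52.95 S=40.63 X=30.48 R=11.44
t=2.01: P=22.08 B=54.80 S=40.33 X=30.48 R=11.44
t=2.68: P=22.08 B=56.66 S=40.02 X=30.48 R=11.44
t=3.36: P=22.07 B=58.54 S=39.71 X=30.48 R=11.44
t=4.03: P=22.07 B=60.39 S=39.41 X=30.48 R=11.44
t=4.70: P=22.07 B=62.24 S=39.11 X=30.48 R=11.44
t=5.37: P=22.06 B=64.10 S=38.81 X=30.48 R=11.44
t=6.04: P=22.06 B=65.94 S=38.51 X=30.48 R=11.44
At T=6.04: P=22.06 B=65.94 S=38.51 X=30.48 R=11.44; the largest is B.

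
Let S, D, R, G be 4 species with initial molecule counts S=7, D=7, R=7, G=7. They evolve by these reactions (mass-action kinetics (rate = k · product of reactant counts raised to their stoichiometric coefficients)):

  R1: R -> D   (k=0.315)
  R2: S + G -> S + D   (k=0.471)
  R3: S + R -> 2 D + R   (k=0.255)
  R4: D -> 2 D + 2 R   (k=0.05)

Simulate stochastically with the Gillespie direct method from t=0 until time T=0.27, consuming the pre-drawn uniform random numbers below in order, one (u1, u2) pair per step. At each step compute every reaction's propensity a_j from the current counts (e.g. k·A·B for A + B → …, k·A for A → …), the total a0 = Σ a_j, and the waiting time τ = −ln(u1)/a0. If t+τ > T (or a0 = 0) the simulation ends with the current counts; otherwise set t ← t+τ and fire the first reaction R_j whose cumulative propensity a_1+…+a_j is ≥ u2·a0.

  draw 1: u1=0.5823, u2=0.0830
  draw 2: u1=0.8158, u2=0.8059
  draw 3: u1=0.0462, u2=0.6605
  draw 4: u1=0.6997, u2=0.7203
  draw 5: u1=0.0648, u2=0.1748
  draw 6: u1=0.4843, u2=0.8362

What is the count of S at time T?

S at T = 4

t=0.000: S=7 D=7 R=7 G=7
Draw 1: a1=2.205, a2=23.079, a3=12.495, a4=0.350, a0=38.129; τ=−ln(0.5823)/38.129=0.014 → t=0.014; u2·a0=0.0830·38.129=3.165; a1=2.205 < 3.165 ≤ a1+a2=25.284 → R2 fires; S=7 D=8 R=7 G=6
Draw 2: a1=2.205, a2=19.782, a3=12.495, a4=0.400, a0=34.882; τ=−ln(0.8158)/34.882=0.006 → t=0.020; u2·a0=0.8059·34.882=28.111; a1+a2=21.987 < 28.111 ≤ a1+…+a3=34.482 → R3 fires; S=6 D=10 R=7 G=6
Draw 3: a1=2.205, a2=16.956, a3=10.710, a4=0.500, a0=30.371; τ=−ln(0.0462)/30.371=0.101 → t=0.121; u2·a0=0.6605·30.371=20.060; a1+a2=19.161 < 20.060 ≤ a1+…+a3=29.871 → R3 fires; S=5 D=12 R=7 G=6
Draw 4: a1=2.205, a2=14.130, a3=8.925, a4=0.600, a0=25.860; τ=−ln(0.6997)/25.860=0.014 → t=0.135; u2·a0=0.7203·25.860=18.627; a1+a2=16.335 < 18.627 ≤ a1+…+a3=25.260 → R3 fires; S=4 D=14 R=7 G=6
Draw 5: a1=2.205, a2=11.304, a3=7.140, a4=0.700, a0=21.349; τ=−ln(0.0648)/21.349=0.128 → t=0.263; u2·a0=0.1748·21.349=3.732; a1=2.205 < 3.732 ≤ a1+a2=13.509 → R2 fires; S=4 D=15 R=7 G=5
Draw 6: a1=2.205, a2=9.420, a3=7.140, a4=0.750, a0=19.515; τ=−ln(0.4843)/19.515=0.037 → t=0.300 > T=0.27: stop.
Read off S at T=0.27: 4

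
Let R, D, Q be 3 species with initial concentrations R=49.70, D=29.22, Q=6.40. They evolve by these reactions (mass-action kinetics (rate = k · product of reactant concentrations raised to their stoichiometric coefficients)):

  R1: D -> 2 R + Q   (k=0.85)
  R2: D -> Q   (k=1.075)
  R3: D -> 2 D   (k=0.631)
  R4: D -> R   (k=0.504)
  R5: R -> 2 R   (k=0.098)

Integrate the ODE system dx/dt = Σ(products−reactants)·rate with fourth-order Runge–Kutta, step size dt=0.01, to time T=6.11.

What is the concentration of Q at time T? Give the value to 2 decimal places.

Q at T = 37.68

RK4 with dt=0.01: 611 steps to T=6.11. Trajectory (selected grid times):
t=0.00: R=49.70 D=29.22 Q=6.40
t=0.68: R=79.43 D=8.60 Q=28.47
t=1.36: R=92.65 D=2.53 Q=34.97
t=2.04: R=101.32 D=0.75 Q=36.89
t=2.72: R=108.97 D=0.22 Q=37.45
t=3.39: R=116.56 D=0.07 Q=37.61
t=4.07: R=124.65 D=0.02 Q=37.66
t=4.75: R=133.26 D=0.01 Q=37.68
t=5.43: R=142.45 D=0.00 Q=37.68
t=6.11: R=152.26 D=0.00 Q=37.68
Read off Q at T=6.11: 37.68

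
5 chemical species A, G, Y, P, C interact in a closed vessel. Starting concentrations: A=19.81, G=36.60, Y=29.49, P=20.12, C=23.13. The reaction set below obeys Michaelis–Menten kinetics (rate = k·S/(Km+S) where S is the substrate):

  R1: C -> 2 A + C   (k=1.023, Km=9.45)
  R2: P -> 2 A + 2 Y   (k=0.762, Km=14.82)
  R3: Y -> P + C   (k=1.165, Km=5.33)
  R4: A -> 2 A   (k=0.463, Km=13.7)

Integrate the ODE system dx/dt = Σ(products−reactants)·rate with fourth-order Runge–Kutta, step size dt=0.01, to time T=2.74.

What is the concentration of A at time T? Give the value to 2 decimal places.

A at T = 27.09

RK4 with dt=0.01: 274 steps to T=2.74. Trajectory (selected grid times):
t=0.00: A=19.81 G=36.60 Y=29.49 P=20.12 C=23.13
t=0.30: A=20.59 G=36.60 Y=29.46 P=20.28 C=23.43
t=0.61: A=21.41 G=36.60 Y=29.43 P=20.45 C=23.73
t=0.91: A=22.20 G=36.60 Y=29.40 P=20.62 C=24.03
t=1.22: A=23.02 G=36.60 Y=29.36 P=20.78 C=24.33
t=1.52: A=23.82 G=36.60 Y=29.34 P=20.95 C=24.63
t=1.83: A=24.64 G=36.60 Y=29.31 P=21.11 C=24.93
t=2.13: A=25.45 G=36.60 Y=29.28 P=21.27 C=25.23
t=2.44: A=26.28 G=36.60 Y=29.25 P=21.44 C=25.54
t=2.74: A=27.09 G=36.60 Y=29.23 P=21.60 C=25.83
Read off A at T=2.74: 27.09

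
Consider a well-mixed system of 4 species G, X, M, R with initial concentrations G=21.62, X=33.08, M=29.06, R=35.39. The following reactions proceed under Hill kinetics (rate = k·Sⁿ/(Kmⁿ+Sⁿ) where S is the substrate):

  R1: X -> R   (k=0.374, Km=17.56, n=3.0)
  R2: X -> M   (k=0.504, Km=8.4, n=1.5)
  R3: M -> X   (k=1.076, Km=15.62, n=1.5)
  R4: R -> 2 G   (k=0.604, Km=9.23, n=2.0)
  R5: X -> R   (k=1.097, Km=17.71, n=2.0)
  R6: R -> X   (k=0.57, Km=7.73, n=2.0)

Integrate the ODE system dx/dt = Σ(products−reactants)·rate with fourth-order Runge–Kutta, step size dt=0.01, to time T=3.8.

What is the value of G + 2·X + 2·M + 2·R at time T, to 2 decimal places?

Value at T = 216.68

Check how each reaction changes W = G + 2·X + 2·M + 2·R (weight of products minus weight of reactants):
R1: X -> R: (2·1) − (2·1) = 2 − 2 = 0
R2: X -> M: (2·1) − (2·1) = 2 − 2 = 0
R3: M -> X: (2·1) − (2·1) = 2 − 2 = 0
R4: R -> 2 G: (1·2) − (2·1) = 2 − 2 = 0
R5: X -> R: (2·1) − (2·1) = 2 − 2 = 0
R6: R -> X: (2·1) − (2·1) = 2 − 2 = 0
Every reaction leaves W unchanged, so W is conserved and no simulation is needed: W(T) = W(0) = 21.62 + 2·33.08 + 2·29.06 + 2·35.39 = 216.68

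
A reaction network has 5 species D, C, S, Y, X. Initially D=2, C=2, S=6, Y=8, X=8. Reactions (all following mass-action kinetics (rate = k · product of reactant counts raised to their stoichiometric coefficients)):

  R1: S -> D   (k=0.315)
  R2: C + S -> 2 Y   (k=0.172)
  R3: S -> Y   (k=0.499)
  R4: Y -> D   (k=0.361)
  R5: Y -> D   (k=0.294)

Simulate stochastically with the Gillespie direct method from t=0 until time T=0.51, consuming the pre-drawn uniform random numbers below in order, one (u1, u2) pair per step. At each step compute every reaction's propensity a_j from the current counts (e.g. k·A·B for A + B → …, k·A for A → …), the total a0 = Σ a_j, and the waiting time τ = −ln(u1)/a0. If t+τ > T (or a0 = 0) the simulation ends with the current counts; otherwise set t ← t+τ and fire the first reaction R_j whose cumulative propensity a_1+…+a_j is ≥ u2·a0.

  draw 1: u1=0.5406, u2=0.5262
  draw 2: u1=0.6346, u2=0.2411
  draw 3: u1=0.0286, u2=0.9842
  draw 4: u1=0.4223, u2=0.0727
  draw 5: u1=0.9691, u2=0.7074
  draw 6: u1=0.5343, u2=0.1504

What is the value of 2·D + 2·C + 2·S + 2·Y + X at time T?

Check how each reaction changes W = 2·D + 2·C + 2·S + 2·Y + X (weight of products minus weight of reactants):
R1: S -> D: (2·1) − (2·1) = 2 − 2 = 0
R2: C + S -> 2 Y: (2·2) − (2·1 + 2·1) = 4 − 4 = 0
R3: S -> Y: (2·1) − (2·1) = 2 − 2 = 0
R4: Y -> D: (2·1) − (2·1) = 2 − 2 = 0
R5: Y -> D: (2·1) − (2·1) = 2 − 2 = 0
Every reaction leaves W unchanged, so W is conserved and no simulation is needed: W(T) = W(0) = 2·2 + 2·2 + 2·6 + 2·8 + 8 = 44

Value at T = 44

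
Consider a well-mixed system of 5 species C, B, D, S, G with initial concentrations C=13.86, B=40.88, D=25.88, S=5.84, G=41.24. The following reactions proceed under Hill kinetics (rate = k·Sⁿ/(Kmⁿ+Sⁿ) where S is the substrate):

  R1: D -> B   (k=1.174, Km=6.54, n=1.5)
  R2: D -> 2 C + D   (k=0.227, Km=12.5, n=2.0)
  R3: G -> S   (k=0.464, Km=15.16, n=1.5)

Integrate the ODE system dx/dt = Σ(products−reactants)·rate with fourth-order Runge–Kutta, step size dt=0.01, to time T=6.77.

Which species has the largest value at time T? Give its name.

RK4 with dt=0.01: 677 steps to T=6.77. Trajectory (selected grid times):
t=0.00: C=13.86 B=40.88 D=25.88 S=5.84 G=41.24
t=0.75: C=14.13 B=41.66 D=25.10 S=6.12 G=40.96
t=1.50: C=14.41 B=42.43 D=24.33 S=6.41 G=40.67
t=2.26: C=14.68 B=43.21 D=23.55 S=6.70 G=40.38
t=3.01: C=14.94 B=43.98 D=22.78 S=6.98 G=40.10
t=3.76: C=15.20 B=44.74 D=22.02 S=7.26 G=39.82
t=4.51: C=15.46 B=45.50 D=21.26 S=7.54 G=39.54
t=5.27: C=15.71 B=46.26 D=20.50 S=7.83 G=39.25
t=6.02: C=15.96 B=47.00 D=19.76 S=8.11 G=38.97
t=6.77: C=16.20 B=47.73 D=19.03 S=8.39 G=38.69
At T=6.77: C=16.20 B=47.73 D=19.03 S=8.39 G=38.69; the largest is B.

Dominant species at T: B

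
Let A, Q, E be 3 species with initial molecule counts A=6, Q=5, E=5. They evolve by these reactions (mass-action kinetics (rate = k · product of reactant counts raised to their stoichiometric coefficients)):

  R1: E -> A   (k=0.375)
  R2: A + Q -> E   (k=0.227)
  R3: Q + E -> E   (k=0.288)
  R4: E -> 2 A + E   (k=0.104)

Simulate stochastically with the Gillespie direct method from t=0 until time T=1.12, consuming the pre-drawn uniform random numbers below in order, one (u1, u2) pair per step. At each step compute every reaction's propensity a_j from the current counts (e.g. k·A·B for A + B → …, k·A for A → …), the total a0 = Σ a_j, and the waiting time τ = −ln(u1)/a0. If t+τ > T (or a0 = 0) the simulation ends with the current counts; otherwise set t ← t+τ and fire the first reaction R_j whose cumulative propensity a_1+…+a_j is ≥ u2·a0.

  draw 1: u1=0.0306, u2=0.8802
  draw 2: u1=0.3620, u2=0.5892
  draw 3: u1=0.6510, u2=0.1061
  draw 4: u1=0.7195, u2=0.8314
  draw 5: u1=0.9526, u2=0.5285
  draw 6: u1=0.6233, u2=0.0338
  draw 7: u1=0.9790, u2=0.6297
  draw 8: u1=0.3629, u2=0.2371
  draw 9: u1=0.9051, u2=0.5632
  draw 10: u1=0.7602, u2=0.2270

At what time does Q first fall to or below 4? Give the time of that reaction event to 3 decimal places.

t=0.000: A=6 Q=5 E=5
Draw 1: a1=1.875, a2=6.810, a3=7.200, a4=0.520, a0=16.405; τ=−ln(0.0306)/16.405=0.213 → t=0.213; u2·a0=0.8802·16.405=14.440; a1+a2=8.685 < 14.440 ≤ a1+…+a3=15.885 → R3 fires; A=6 Q=4 E=5
Draw 2: a1=1.875, a2=5.448, a3=5.760, a4=0.520, a0=13.603; τ=−ln(0.3620)/13.603=0.075 → t=0.287; u2·a0=0.5892·13.603=8.015; a1+a2=7.323 < 8.015 ≤ a1+…+a3=13.083 → R3 fires; A=6 Q=3 E=5
Draw 3: a1=1.875, a2=4.086, a3=4.320, a4=0.520, a0=10.801; τ=−ln(0.6510)/10.801=0.040 → t=0.327; u2·a0=0.1061·10.801=1.146 ≤ a1=1.875 → R1 fires; A=7 Q=3 E=4
Draw 4: a1=1.500, a2=4.767, a3=3.456, a4=0.416, a0=10.139; τ=−ln(0.7195)/10.139=0.032 → t=0.359; u2·a0=0.8314·10.139=8.430; a1+a2=6.267 < 8.430 ≤ a1+…+a3=9.723 → R3 fires; A=7 Q=2 E=4
Draw 5: a1=1.500, a2=3.178, a3=2.304, a4=0.416, a0=7.398; τ=−ln(0.9526)/7.398=0.007 → t=0.366; u2·a0=0.5285·7.398=3.910; a1=1.500 < 3.910 ≤ a1+a2=4.678 → R2 fires; A=6 Q=1 E=5
Draw 6: a1=1.875, a2=1.362, a3=1.440, a4=0.520, a0=5.197; τ=−ln(0.6233)/5.197=0.091 → t=0.457; u2·a0=0.0338·5.197=0.176 ≤ a1=1.875 → R1 fires; A=7 Q=1 E=4
Draw 7: a1=1.500, a2=1.589, a3=1.152, a4=0.416, a0=4.657; τ=−ln(0.9790)/4.657=0.005 → t=0.462; u2·a0=0.6297·4.657=2.933; a1=1.500 < 2.933 ≤ a1+a2=3.089 → R2 fires; A=6 Q=0 E=5
Draw 8: a1=1.875, a2=0.000, a3=0.000, a4=0.520, a0=2.395; τ=−ln(0.3629)/2.395=0.423 → t=0.885; u2·a0=0.2371·2.395=0.568 ≤ a1=1.875 → R1 fires; A=7 Q=0 E=4
Draw 9: a1=1.500, a2=0.000, a3=0.000, a4=0.416, a0=1.916; τ=−ln(0.9051)/1.916=0.052 → t=0.937; u2·a0=0.5632·1.916=1.079 ≤ a1=1.500 → R1 fires; A=8 Q=0 E=3
Draw 10: a1=1.125, a2=0.000, a3=0.000, a4=0.312, a0=1.437; τ=−ln(0.7602)/1.437=0.191 → t=1.128 > T=1.12: stop.
Q first becomes ≤ 4 when it reaches 4 at the event at t=0.213.

Threshold first reached at t = 0.213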